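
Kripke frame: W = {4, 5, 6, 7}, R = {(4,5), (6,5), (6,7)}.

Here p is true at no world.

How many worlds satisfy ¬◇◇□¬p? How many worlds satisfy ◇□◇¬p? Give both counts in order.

4 and 2

For ¬◇◇□¬p:
4: ◇◇□¬p is F. ✓
5: ◇◇□¬p is F. ✓
6: ◇◇□¬p is F. ✓
7: ◇◇□¬p is F. ✓
— 4 worlds.
For ◇□◇¬p:
4: successors {5}; □◇¬p there: 5:T. ✓
5: no successors, so ◇□◇¬p fails. ✗
6: successors {5, 7}; □◇¬p there: 5:T, 7:T. ✓
7: no successors, so ◇□◇¬p fails. ✗
— 2 worlds.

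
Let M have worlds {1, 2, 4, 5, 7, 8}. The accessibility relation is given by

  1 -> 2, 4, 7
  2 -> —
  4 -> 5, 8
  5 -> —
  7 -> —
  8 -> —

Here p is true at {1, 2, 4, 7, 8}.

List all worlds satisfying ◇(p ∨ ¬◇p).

1: successors {2, 4, 7}; p ∨ ¬◇p there: 2:T, 4:T, 7:T. ✓
2: no successors, so ◇(p ∨ ¬◇p) fails. ✗
4: successors {5, 8}; p ∨ ¬◇p there: 5:T, 8:T. ✓
5: no successors, so ◇(p ∨ ¬◇p) fails. ✗
7: no successors, so ◇(p ∨ ¬◇p) fails. ✗
8: no successors, so ◇(p ∨ ¬◇p) fails. ✗

{1, 4}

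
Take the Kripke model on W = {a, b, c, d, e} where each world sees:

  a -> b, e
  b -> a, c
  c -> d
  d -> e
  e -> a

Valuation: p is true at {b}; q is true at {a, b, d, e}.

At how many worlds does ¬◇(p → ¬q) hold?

a: ◇(p → ¬q) is T. ✗
b: ◇(p → ¬q) is T. ✗
c: ◇(p → ¬q) is T. ✗
d: ◇(p → ¬q) is T. ✗
e: ◇(p → ¬q) is T. ✗
Satisfying worlds: ∅.

0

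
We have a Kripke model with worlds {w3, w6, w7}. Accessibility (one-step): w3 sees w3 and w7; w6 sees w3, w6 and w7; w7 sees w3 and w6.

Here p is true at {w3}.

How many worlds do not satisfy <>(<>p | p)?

0

w3: successors {w3, w7}; <>p | p there: w3:T, w7:T. ✓
w6: successors {w3, w6, w7}; <>p | p there: w3:T, w6:T, w7:T. ✓
w7: successors {w3, w6}; <>p | p there: w3:T, w6:T. ✓
Satisfying worlds: {w3, w6, w7}.
So <>(<>p | p) fails at the other 0 worlds.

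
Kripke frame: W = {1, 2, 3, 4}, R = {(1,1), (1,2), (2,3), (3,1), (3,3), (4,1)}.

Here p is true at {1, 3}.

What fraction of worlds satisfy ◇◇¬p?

1: successors {1, 2}; ◇¬p there: 1:T, 2:F. ✓
2: successors {3}; ◇¬p there: 3:F. ✗
3: successors {1, 3}; ◇¬p there: 1:T, 3:F. ✓
4: successors {1}; ◇¬p there: 1:T. ✓
That's 3 of 4 worlds, so 3/4.

3/4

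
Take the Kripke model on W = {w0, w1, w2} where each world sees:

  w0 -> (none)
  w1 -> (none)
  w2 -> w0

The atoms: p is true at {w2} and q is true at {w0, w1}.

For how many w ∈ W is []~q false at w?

1

w0: no successors, so []~q holds vacuously. ✓
w1: no successors, so []~q holds vacuously. ✓
w2: successors {w0}; ~q there: w0:F. ✗
Satisfying worlds: {w0, w1}.
So []~q fails at the other 1 world.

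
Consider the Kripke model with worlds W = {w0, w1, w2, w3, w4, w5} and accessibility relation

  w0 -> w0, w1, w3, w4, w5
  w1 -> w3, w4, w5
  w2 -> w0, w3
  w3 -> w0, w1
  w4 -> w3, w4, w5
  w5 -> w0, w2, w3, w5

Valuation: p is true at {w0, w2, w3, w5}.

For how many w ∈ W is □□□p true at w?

w0: successors {w0, w1, w3, w4, w5}; □□p there: w0:F, w1:F, w3:F, w4:F, w5:F. ✗
w1: successors {w3, w4, w5}; □□p there: w3:F, w4:F, w5:F. ✗
w2: successors {w0, w3}; □□p there: w0:F, w3:F. ✗
w3: successors {w0, w1}; □□p there: w0:F, w1:F. ✗
w4: successors {w3, w4, w5}; □□p there: w3:F, w4:F, w5:F. ✗
w5: successors {w0, w2, w3, w5}; □□p there: w0:F, w2:F, w3:F, w5:F. ✗
Satisfying worlds: ∅.

0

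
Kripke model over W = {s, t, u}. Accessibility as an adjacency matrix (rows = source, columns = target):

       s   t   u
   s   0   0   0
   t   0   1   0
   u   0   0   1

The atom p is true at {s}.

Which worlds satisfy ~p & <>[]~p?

s: ~p is F, <>[]~p is F. ✗
t: ~p is T, <>[]~p is T. ✓
u: ~p is T, <>[]~p is T. ✓

{t, u}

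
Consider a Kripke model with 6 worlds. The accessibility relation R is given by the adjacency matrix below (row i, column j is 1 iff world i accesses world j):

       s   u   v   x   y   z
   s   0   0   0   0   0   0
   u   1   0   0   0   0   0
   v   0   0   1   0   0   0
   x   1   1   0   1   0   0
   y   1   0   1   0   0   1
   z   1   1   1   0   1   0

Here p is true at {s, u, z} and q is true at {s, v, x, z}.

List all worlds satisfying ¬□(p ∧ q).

s: □(p ∧ q) is T. ✗
u: □(p ∧ q) is T. ✗
v: □(p ∧ q) is F. ✓
x: □(p ∧ q) is F. ✓
y: □(p ∧ q) is F. ✓
z: □(p ∧ q) is F. ✓

{v, x, y, z}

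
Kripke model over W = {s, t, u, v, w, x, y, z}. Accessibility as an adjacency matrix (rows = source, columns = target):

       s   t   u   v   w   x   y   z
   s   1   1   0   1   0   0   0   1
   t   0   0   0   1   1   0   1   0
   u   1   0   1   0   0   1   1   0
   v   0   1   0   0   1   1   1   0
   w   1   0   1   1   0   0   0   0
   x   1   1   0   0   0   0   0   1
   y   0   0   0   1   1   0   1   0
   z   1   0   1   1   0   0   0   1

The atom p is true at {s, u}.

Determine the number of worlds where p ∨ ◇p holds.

5

s: p is T, ◇p is T. ✓
t: p is F, ◇p is F. ✗
u: p is T, ◇p is T. ✓
v: p is F, ◇p is F. ✗
w: p is F, ◇p is T. ✓
x: p is F, ◇p is T. ✓
y: p is F, ◇p is F. ✗
z: p is F, ◇p is T. ✓
Satisfying worlds: {s, u, w, x, z}.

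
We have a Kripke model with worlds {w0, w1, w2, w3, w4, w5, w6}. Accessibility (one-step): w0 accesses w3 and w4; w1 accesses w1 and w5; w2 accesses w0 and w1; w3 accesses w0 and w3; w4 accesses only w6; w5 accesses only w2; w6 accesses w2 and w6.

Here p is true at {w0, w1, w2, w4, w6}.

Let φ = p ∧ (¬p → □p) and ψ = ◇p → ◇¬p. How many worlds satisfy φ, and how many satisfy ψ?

For p ∧ (¬p → □p):
w0: p is T, ¬p → □p is T. ✓
w1: p is T, ¬p → □p is T. ✓
w2: p is T, ¬p → □p is T. ✓
w3: p is F, ¬p → □p is F. ✗
w4: p is T, ¬p → □p is T. ✓
w5: p is F, ¬p → □p is T. ✗
w6: p is T, ¬p → □p is T. ✓
— 5 worlds.
For ◇p → ◇¬p:
w0: ◇p is T, ◇¬p is T. ✓
w1: ◇p is T, ◇¬p is T. ✓
w2: ◇p is T, ◇¬p is F. ✗
w3: ◇p is T, ◇¬p is T. ✓
w4: ◇p is T, ◇¬p is F. ✗
w5: ◇p is T, ◇¬p is F. ✗
w6: ◇p is T, ◇¬p is F. ✗
— 3 worlds.

5 and 3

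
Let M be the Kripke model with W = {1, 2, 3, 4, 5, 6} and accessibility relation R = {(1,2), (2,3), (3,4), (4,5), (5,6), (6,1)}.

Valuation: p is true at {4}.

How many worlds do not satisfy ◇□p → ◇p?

1: ◇□p is F, ◇p is F. ✓
2: ◇□p is T, ◇p is F. ✗
3: ◇□p is F, ◇p is T. ✓
4: ◇□p is F, ◇p is F. ✓
5: ◇□p is F, ◇p is F. ✓
6: ◇□p is F, ◇p is F. ✓
Satisfying worlds: {1, 3, 4, 5, 6}.
So ◇□p → ◇p fails at the other 1 world.

1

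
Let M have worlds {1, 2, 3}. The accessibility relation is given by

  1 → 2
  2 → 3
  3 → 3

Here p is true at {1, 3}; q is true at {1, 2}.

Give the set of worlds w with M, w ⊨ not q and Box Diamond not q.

1: not q is F, Box Diamond not q is T. ✗
2: not q is F, Box Diamond not q is T. ✗
3: not q is T, Box Diamond not q is T. ✓

{3}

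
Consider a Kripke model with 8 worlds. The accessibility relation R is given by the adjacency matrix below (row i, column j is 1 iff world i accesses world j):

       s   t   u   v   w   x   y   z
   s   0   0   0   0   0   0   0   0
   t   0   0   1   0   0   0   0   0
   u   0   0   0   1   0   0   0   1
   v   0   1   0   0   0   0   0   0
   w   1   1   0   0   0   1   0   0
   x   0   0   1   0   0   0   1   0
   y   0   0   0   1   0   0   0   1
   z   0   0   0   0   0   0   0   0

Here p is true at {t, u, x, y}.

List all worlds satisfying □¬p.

s: no successors, so □¬p holds vacuously. ✓
t: successors {u}; ¬p there: u:F. ✗
u: successors {v, z}; ¬p there: v:T, z:T. ✓
v: successors {t}; ¬p there: t:F. ✗
w: successors {s, t, x}; ¬p there: s:T, t:F, x:F. ✗
x: successors {u, y}; ¬p there: u:F, y:F. ✗
y: successors {v, z}; ¬p there: v:T, z:T. ✓
z: no successors, so □¬p holds vacuously. ✓

{s, u, y, z}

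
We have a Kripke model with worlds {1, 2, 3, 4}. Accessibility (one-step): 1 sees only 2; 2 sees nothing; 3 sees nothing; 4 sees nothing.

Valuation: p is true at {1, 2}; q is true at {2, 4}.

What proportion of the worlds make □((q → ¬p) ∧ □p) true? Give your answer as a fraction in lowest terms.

1: successors {2}; (q → ¬p) ∧ □p there: 2:F. ✗
2: no successors, so □((q → ¬p) ∧ □p) holds vacuously. ✓
3: no successors, so □((q → ¬p) ∧ □p) holds vacuously. ✓
4: no successors, so □((q → ¬p) ∧ □p) holds vacuously. ✓
That's 3 of 4 worlds, so 3/4.

3/4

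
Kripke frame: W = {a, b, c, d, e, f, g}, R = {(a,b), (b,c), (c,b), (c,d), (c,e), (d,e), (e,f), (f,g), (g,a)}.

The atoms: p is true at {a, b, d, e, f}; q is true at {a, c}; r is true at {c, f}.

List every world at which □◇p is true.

{b, d, f, g}

a: successors {b}; ◇p there: b:F. ✗
b: successors {c}; ◇p there: c:T. ✓
c: successors {b, d, e}; ◇p there: b:F, d:T, e:T. ✗
d: successors {e}; ◇p there: e:T. ✓
e: successors {f}; ◇p there: f:F. ✗
f: successors {g}; ◇p there: g:T. ✓
g: successors {a}; ◇p there: a:T. ✓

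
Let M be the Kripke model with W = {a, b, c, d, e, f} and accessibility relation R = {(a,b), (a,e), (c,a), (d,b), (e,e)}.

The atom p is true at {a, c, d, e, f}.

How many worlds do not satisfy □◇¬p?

3

a: successors {b, e}; ◇¬p there: b:F, e:F. ✗
b: no successors, so □◇¬p holds vacuously. ✓
c: successors {a}; ◇¬p there: a:T. ✓
d: successors {b}; ◇¬p there: b:F. ✗
e: successors {e}; ◇¬p there: e:F. ✗
f: no successors, so □◇¬p holds vacuously. ✓
Satisfying worlds: {b, c, f}.
So □◇¬p fails at the other 3 worlds.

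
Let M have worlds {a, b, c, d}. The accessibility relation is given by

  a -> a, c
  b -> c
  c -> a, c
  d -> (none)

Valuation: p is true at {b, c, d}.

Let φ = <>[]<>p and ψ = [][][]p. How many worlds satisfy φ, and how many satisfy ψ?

For <>[]<>p:
a: successors {a, c}; []<>p there: a:T, c:T. ✓
b: successors {c}; []<>p there: c:T. ✓
c: successors {a, c}; []<>p there: a:T, c:T. ✓
d: no successors, so <>[]<>p fails. ✗
— 3 worlds.
For [][][]p:
a: successors {a, c}; [][]p there: a:F, c:F. ✗
b: successors {c}; [][]p there: c:F. ✗
c: successors {a, c}; [][]p there: a:F, c:F. ✗
d: no successors, so [][][]p holds vacuously. ✓
— 1 world.

3 and 1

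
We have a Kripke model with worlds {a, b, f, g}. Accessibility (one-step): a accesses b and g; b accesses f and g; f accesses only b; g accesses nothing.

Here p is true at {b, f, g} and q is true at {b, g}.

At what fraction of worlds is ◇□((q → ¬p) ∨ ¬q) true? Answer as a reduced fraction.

1/2

a: successors {b, g}; □((q → ¬p) ∨ ¬q) there: b:F, g:T. ✓
b: successors {f, g}; □((q → ¬p) ∨ ¬q) there: f:F, g:T. ✓
f: successors {b}; □((q → ¬p) ∨ ¬q) there: b:F. ✗
g: no successors, so ◇□((q → ¬p) ∨ ¬q) fails. ✗
That's 2 of 4 worlds, so 2/4 = 1/2.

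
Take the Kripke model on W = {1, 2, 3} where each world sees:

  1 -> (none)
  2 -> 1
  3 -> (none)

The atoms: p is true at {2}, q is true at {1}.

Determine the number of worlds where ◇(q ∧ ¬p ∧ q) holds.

1

1: no successors, so ◇(q ∧ ¬p ∧ q) fails. ✗
2: successors {1}; q ∧ ¬p ∧ q there: 1:T. ✓
3: no successors, so ◇(q ∧ ¬p ∧ q) fails. ✗
Satisfying worlds: {2}.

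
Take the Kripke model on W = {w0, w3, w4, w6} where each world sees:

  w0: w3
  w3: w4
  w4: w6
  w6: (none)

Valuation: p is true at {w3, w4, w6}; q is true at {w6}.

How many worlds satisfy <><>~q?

1

w0: successors {w3}; <>~q there: w3:T. ✓
w3: successors {w4}; <>~q there: w4:F. ✗
w4: successors {w6}; <>~q there: w6:F. ✗
w6: no successors, so <><>~q fails. ✗
Satisfying worlds: {w0}.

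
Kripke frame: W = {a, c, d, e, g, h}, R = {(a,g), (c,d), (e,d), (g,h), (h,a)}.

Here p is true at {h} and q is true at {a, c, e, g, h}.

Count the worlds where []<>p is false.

a: successors {g}; <>p there: g:T. ✓
c: successors {d}; <>p there: d:F. ✗
d: no successors, so []<>p holds vacuously. ✓
e: successors {d}; <>p there: d:F. ✗
g: successors {h}; <>p there: h:F. ✗
h: successors {a}; <>p there: a:F. ✗
Satisfying worlds: {a, d}.
So []<>p fails at the other 4 worlds.

4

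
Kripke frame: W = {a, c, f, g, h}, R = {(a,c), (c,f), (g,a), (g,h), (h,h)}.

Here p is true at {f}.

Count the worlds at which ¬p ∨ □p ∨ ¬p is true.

5

a: ¬p is T, □p ∨ ¬p is T. ✓
c: ¬p is T, □p ∨ ¬p is T. ✓
f: ¬p is F, □p ∨ ¬p is T. ✓
g: ¬p is T, □p ∨ ¬p is T. ✓
h: ¬p is T, □p ∨ ¬p is T. ✓
Satisfying worlds: {a, c, f, g, h}.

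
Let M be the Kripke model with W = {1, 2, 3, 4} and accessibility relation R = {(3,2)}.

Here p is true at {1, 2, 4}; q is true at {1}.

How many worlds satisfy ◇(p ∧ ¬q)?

1: no successors, so ◇(p ∧ ¬q) fails. ✗
2: no successors, so ◇(p ∧ ¬q) fails. ✗
3: successors {2}; p ∧ ¬q there: 2:T. ✓
4: no successors, so ◇(p ∧ ¬q) fails. ✗
Satisfying worlds: {3}.

1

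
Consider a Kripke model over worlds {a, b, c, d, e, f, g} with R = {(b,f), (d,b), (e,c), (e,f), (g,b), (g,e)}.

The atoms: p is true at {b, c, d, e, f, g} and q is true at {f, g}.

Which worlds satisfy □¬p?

{a, c, f}

a: no successors, so □¬p holds vacuously. ✓
b: successors {f}; ¬p there: f:F. ✗
c: no successors, so □¬p holds vacuously. ✓
d: successors {b}; ¬p there: b:F. ✗
e: successors {c, f}; ¬p there: c:F, f:F. ✗
f: no successors, so □¬p holds vacuously. ✓
g: successors {b, e}; ¬p there: b:F, e:F. ✗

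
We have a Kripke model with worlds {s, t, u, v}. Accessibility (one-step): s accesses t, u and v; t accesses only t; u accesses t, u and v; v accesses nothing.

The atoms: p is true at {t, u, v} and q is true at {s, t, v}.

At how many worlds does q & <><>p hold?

2

s: q is T, <><>p is T. ✓
t: q is T, <><>p is T. ✓
u: q is F, <><>p is T. ✗
v: q is T, <><>p is F. ✗
Satisfying worlds: {s, t}.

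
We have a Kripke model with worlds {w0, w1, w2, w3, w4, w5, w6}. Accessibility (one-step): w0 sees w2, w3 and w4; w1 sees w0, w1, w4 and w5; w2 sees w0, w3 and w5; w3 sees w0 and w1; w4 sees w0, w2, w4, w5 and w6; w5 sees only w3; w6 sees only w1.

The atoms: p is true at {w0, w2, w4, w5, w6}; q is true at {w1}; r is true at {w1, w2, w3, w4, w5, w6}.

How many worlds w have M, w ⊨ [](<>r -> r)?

w0: successors {w2, w3, w4}; <>r -> r there: w2:T, w3:T, w4:T. ✓
w1: successors {w0, w1, w4, w5}; <>r -> r there: w0:F, w1:T, w4:T, w5:T. ✗
w2: successors {w0, w3, w5}; <>r -> r there: w0:F, w3:T, w5:T. ✗
w3: successors {w0, w1}; <>r -> r there: w0:F, w1:T. ✗
w4: successors {w0, w2, w4, w5, w6}; <>r -> r there: w0:F, w2:T, w4:T, w5:T, w6:T. ✗
w5: successors {w3}; <>r -> r there: w3:T. ✓
w6: successors {w1}; <>r -> r there: w1:T. ✓
Satisfying worlds: {w0, w5, w6}.

3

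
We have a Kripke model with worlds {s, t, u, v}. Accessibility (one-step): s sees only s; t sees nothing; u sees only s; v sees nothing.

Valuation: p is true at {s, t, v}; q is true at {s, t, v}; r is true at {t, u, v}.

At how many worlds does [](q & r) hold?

2

s: successors {s}; q & r there: s:F. ✗
t: no successors, so [](q & r) holds vacuously. ✓
u: successors {s}; q & r there: s:F. ✗
v: no successors, so [](q & r) holds vacuously. ✓
Satisfying worlds: {t, v}.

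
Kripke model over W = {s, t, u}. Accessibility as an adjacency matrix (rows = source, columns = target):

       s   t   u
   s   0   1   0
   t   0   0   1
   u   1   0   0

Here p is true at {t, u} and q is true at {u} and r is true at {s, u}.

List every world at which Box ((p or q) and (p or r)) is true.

{s, t}

s: successors {t}; (p or q) and (p or r) there: t:T. ✓
t: successors {u}; (p or q) and (p or r) there: u:T. ✓
u: successors {s}; (p or q) and (p or r) there: s:F. ✗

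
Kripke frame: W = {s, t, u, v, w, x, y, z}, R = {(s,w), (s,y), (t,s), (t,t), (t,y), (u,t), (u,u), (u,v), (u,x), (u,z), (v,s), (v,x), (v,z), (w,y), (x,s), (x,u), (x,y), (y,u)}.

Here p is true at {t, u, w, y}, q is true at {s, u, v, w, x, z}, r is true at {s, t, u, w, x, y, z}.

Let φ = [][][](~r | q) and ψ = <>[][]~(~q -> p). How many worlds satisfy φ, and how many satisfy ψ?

1 and 2

For [][][](~r | q):
s: successors {w, y}; [][](~r | q) there: w:T, y:F. ✗
t: successors {s, t, y}; [][](~r | q) there: s:F, t:F, y:F. ✗
u: successors {t, u, v, x, z}; [][](~r | q) there: t:F, u:F, v:F, x:F, z:T. ✗
v: successors {s, x, z}; [][](~r | q) there: s:F, x:F, z:T. ✗
w: successors {y}; [][](~r | q) there: y:F. ✗
x: successors {s, u, y}; [][](~r | q) there: s:F, u:F, y:F. ✗
y: successors {u}; [][](~r | q) there: u:F. ✗
z: no successors, so [][][](~r | q) holds vacuously. ✓
— 1 world.
For <>[][]~(~q -> p):
s: successors {w, y}; [][]~(~q -> p) there: w:F, y:F. ✗
t: successors {s, t, y}; [][]~(~q -> p) there: s:F, t:F, y:F. ✗
u: successors {t, u, v, x, z}; [][]~(~q -> p) there: t:F, u:F, v:F, x:F, z:T. ✓
v: successors {s, x, z}; [][]~(~q -> p) there: s:F, x:F, z:T. ✓
w: successors {y}; [][]~(~q -> p) there: y:F. ✗
x: successors {s, u, y}; [][]~(~q -> p) there: s:F, u:F, y:F. ✗
y: successors {u}; [][]~(~q -> p) there: u:F. ✗
z: no successors, so <>[][]~(~q -> p) fails. ✗
— 2 worlds.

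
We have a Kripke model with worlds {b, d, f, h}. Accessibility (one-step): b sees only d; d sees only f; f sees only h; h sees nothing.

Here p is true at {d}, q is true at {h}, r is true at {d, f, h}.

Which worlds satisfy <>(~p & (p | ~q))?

{d}

b: successors {d}; ~p & (p | ~q) there: d:F. ✗
d: successors {f}; ~p & (p | ~q) there: f:T. ✓
f: successors {h}; ~p & (p | ~q) there: h:F. ✗
h: no successors, so <>(~p & (p | ~q)) fails. ✗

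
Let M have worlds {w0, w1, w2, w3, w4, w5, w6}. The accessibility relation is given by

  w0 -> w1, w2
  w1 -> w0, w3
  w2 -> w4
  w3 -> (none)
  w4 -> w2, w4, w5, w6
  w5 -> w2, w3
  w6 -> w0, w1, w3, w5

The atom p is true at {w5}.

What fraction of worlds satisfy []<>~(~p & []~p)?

w0: successors {w1, w2}; <>~(~p & []~p) there: w1:F, w2:T. ✗
w1: successors {w0, w3}; <>~(~p & []~p) there: w0:F, w3:F. ✗
w2: successors {w4}; <>~(~p & []~p) there: w4:T. ✓
w3: no successors, so []<>~(~p & []~p) holds vacuously. ✓
w4: successors {w2, w4, w5, w6}; <>~(~p & []~p) there: w2:T, w4:T, w5:F, w6:T. ✗
w5: successors {w2, w3}; <>~(~p & []~p) there: w2:T, w3:F. ✗
w6: successors {w0, w1, w3, w5}; <>~(~p & []~p) there: w0:F, w1:F, w3:F, w5:F. ✗
That's 2 of 7 worlds, so 2/7.

2/7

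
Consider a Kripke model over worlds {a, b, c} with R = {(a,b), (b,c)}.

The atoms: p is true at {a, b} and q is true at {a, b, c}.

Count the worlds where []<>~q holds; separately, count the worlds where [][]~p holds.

1 and 3

For []<>~q:
a: successors {b}; <>~q there: b:F. ✗
b: successors {c}; <>~q there: c:F. ✗
c: no successors, so []<>~q holds vacuously. ✓
— 1 world.
For [][]~p:
a: successors {b}; []~p there: b:T. ✓
b: successors {c}; []~p there: c:T. ✓
c: no successors, so [][]~p holds vacuously. ✓
— 3 worlds.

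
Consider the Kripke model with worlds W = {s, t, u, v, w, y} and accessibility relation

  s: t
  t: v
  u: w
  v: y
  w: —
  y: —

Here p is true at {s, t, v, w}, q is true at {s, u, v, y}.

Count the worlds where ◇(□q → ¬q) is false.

4

s: successors {t}; □q → ¬q there: t:T. ✓
t: successors {v}; □q → ¬q there: v:F. ✗
u: successors {w}; □q → ¬q there: w:T. ✓
v: successors {y}; □q → ¬q there: y:F. ✗
w: no successors, so ◇(□q → ¬q) fails. ✗
y: no successors, so ◇(□q → ¬q) fails. ✗
Satisfying worlds: {s, u}.
So ◇(□q → ¬q) fails at the other 4 worlds.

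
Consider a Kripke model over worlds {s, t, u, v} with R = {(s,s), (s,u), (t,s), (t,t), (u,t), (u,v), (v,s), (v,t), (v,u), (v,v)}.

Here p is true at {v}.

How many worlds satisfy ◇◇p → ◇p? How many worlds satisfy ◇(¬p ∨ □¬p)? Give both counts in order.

For ◇◇p → ◇p:
s: ◇◇p is T, ◇p is F. ✗
t: ◇◇p is F, ◇p is F. ✓
u: ◇◇p is T, ◇p is T. ✓
v: ◇◇p is T, ◇p is T. ✓
— 3 worlds.
For ◇(¬p ∨ □¬p):
s: successors {s, u}; ¬p ∨ □¬p there: s:T, u:T. ✓
t: successors {s, t}; ¬p ∨ □¬p there: s:T, t:T. ✓
u: successors {t, v}; ¬p ∨ □¬p there: t:T, v:F. ✓
v: successors {s, t, u, v}; ¬p ∨ □¬p there: s:T, t:T, u:T, v:F. ✓
— 4 worlds.

3 and 4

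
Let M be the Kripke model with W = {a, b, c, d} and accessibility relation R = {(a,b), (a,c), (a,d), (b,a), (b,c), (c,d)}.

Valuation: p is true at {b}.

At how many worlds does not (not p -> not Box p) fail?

3

a: not p -> not Box p is T. ✗
b: not p -> not Box p is T. ✗
c: not p -> not Box p is T. ✗
d: not p -> not Box p is F. ✓
Satisfying worlds: {d}.
So not (not p -> not Box p) fails at the other 3 worlds.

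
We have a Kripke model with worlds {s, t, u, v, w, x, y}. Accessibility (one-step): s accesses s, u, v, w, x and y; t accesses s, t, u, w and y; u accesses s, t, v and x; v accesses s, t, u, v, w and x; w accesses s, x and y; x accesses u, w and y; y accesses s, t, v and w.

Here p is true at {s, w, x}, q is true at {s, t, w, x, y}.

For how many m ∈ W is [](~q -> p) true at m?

s: successors {s, u, v, w, x, y}; ~q -> p there: s:T, u:F, v:F, w:T, x:T, y:T. ✗
t: successors {s, t, u, w, y}; ~q -> p there: s:T, t:T, u:F, w:T, y:T. ✗
u: successors {s, t, v, x}; ~q -> p there: s:T, t:T, v:F, x:T. ✗
v: successors {s, t, u, v, w, x}; ~q -> p there: s:T, t:T, u:F, v:F, w:T, x:T. ✗
w: successors {s, x, y}; ~q -> p there: s:T, x:T, y:T. ✓
x: successors {u, w, y}; ~q -> p there: u:F, w:T, y:T. ✗
y: successors {s, t, v, w}; ~q -> p there: s:T, t:T, v:F, w:T. ✗
Satisfying worlds: {w}.

1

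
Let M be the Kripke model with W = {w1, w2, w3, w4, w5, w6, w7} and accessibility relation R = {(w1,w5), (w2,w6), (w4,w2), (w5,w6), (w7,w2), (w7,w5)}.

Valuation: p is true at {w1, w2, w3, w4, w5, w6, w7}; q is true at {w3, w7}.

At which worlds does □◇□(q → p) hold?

w1: successors {w5}; ◇□(q → p) there: w5:T. ✓
w2: successors {w6}; ◇□(q → p) there: w6:F. ✗
w3: no successors, so □◇□(q → p) holds vacuously. ✓
w4: successors {w2}; ◇□(q → p) there: w2:T. ✓
w5: successors {w6}; ◇□(q → p) there: w6:F. ✗
w6: no successors, so □◇□(q → p) holds vacuously. ✓
w7: successors {w2, w5}; ◇□(q → p) there: w2:T, w5:T. ✓

{w1, w3, w4, w6, w7}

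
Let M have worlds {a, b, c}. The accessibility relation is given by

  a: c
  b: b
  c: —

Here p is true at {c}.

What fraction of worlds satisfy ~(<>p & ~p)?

2/3

a: <>p & ~p is T. ✗
b: <>p & ~p is F. ✓
c: <>p & ~p is F. ✓
That's 2 of 3 worlds, so 2/3.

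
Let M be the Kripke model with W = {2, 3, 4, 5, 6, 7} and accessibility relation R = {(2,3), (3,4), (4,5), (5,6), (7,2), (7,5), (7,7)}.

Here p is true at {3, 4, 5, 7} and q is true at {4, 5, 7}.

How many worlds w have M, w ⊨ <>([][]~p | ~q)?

5

2: successors {3}; [][]~p | ~q there: 3:T. ✓
3: successors {4}; [][]~p | ~q there: 4:T. ✓
4: successors {5}; [][]~p | ~q there: 5:T. ✓
5: successors {6}; [][]~p | ~q there: 6:T. ✓
6: no successors, so <>([][]~p | ~q) fails. ✗
7: successors {2, 5, 7}; [][]~p | ~q there: 2:T, 5:T, 7:F. ✓
Satisfying worlds: {2, 3, 4, 5, 7}.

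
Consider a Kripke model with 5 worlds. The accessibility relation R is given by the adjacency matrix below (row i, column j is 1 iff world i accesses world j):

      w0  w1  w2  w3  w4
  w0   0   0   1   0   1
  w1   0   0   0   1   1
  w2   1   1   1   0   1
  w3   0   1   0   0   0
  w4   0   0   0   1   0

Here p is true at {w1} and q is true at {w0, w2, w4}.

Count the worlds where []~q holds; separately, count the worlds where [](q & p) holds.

For []~q:
w0: successors {w2, w4}; ~q there: w2:F, w4:F. ✗
w1: successors {w3, w4}; ~q there: w3:T, w4:F. ✗
w2: successors {w0, w1, w2, w4}; ~q there: w0:F, w1:T, w2:F, w4:F. ✗
w3: successors {w1}; ~q there: w1:T. ✓
w4: successors {w3}; ~q there: w3:T. ✓
— 2 worlds.
For [](q & p):
w0: successors {w2, w4}; q & p there: w2:F, w4:F. ✗
w1: successors {w3, w4}; q & p there: w3:F, w4:F. ✗
w2: successors {w0, w1, w2, w4}; q & p there: w0:F, w1:F, w2:F, w4:F. ✗
w3: successors {w1}; q & p there: w1:F. ✗
w4: successors {w3}; q & p there: w3:F. ✗
— 0 worlds.

2 and 0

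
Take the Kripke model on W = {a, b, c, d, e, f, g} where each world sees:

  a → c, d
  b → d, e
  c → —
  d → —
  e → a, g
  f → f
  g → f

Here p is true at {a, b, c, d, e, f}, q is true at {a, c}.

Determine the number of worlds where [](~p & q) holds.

2

a: successors {c, d}; ~p & q there: c:F, d:F. ✗
b: successors {d, e}; ~p & q there: d:F, e:F. ✗
c: no successors, so [](~p & q) holds vacuously. ✓
d: no successors, so [](~p & q) holds vacuously. ✓
e: successors {a, g}; ~p & q there: a:F, g:F. ✗
f: successors {f}; ~p & q there: f:F. ✗
g: successors {f}; ~p & q there: f:F. ✗
Satisfying worlds: {c, d}.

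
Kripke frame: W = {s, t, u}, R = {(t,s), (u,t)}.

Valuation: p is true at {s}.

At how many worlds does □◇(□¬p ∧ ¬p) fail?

2

s: no successors, so □◇(□¬p ∧ ¬p) holds vacuously. ✓
t: successors {s}; ◇(□¬p ∧ ¬p) there: s:F. ✗
u: successors {t}; ◇(□¬p ∧ ¬p) there: t:F. ✗
Satisfying worlds: {s}.
So □◇(□¬p ∧ ¬p) fails at the other 2 worlds.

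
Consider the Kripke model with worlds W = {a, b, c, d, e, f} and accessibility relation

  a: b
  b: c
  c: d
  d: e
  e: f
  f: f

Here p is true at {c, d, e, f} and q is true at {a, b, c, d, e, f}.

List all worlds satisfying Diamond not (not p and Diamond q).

{b, c, d, e, f}

a: successors {b}; not (not p and Diamond q) there: b:F. ✗
b: successors {c}; not (not p and Diamond q) there: c:T. ✓
c: successors {d}; not (not p and Diamond q) there: d:T. ✓
d: successors {e}; not (not p and Diamond q) there: e:T. ✓
e: successors {f}; not (not p and Diamond q) there: f:T. ✓
f: successors {f}; not (not p and Diamond q) there: f:T. ✓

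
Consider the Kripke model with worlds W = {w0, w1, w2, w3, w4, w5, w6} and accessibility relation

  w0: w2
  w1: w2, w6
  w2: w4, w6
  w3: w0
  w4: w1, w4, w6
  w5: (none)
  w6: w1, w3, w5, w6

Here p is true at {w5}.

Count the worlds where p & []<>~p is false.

6

w0: p is F, []<>~p is T. ✗
w1: p is F, []<>~p is T. ✗
w2: p is F, []<>~p is T. ✗
w3: p is F, []<>~p is T. ✗
w4: p is F, []<>~p is T. ✗
w5: p is T, []<>~p is T. ✓
w6: p is F, []<>~p is F. ✗
Satisfying worlds: {w5}.
So p & []<>~p fails at the other 6 worlds.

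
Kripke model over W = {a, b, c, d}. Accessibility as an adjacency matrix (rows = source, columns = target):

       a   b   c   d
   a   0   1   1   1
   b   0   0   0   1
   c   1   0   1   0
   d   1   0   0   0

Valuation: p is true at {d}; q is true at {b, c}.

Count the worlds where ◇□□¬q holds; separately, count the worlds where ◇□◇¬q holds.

1 and 4

For ◇□□¬q:
a: successors {b, c, d}; □□¬q there: b:T, c:F, d:F. ✓
b: successors {d}; □□¬q there: d:F. ✗
c: successors {a, c}; □□¬q there: a:F, c:F. ✗
d: successors {a}; □□¬q there: a:F. ✗
— 1 world.
For ◇□◇¬q:
a: successors {b, c, d}; □◇¬q there: b:T, c:T, d:T. ✓
b: successors {d}; □◇¬q there: d:T. ✓
c: successors {a, c}; □◇¬q there: a:T, c:T. ✓
d: successors {a}; □◇¬q there: a:T. ✓
— 4 worlds.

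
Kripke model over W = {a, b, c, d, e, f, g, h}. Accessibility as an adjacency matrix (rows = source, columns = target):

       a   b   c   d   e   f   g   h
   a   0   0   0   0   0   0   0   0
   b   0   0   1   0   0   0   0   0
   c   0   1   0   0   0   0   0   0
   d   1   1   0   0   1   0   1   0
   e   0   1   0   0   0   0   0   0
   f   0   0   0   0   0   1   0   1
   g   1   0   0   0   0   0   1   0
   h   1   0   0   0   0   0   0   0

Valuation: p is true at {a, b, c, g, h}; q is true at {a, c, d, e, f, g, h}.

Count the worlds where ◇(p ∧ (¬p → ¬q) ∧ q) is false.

3

a: no successors, so ◇(p ∧ (¬p → ¬q) ∧ q) fails. ✗
b: successors {c}; p ∧ (¬p → ¬q) ∧ q there: c:T. ✓
c: successors {b}; p ∧ (¬p → ¬q) ∧ q there: b:F. ✗
d: successors {a, b, e, g}; p ∧ (¬p → ¬q) ∧ q there: a:T, b:F, e:F, g:T. ✓
e: successors {b}; p ∧ (¬p → ¬q) ∧ q there: b:F. ✗
f: successors {f, h}; p ∧ (¬p → ¬q) ∧ q there: f:F, h:T. ✓
g: successors {a, g}; p ∧ (¬p → ¬q) ∧ q there: a:T, g:T. ✓
h: successors {a}; p ∧ (¬p → ¬q) ∧ q there: a:T. ✓
Satisfying worlds: {b, d, f, g, h}.
So ◇(p ∧ (¬p → ¬q) ∧ q) fails at the other 3 worlds.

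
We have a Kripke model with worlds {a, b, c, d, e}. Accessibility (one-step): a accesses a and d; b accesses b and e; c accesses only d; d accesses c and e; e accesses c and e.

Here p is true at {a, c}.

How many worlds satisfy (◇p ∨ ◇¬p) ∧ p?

2

a: ◇p ∨ ◇¬p is T, p is T. ✓
b: ◇p ∨ ◇¬p is T, p is F. ✗
c: ◇p ∨ ◇¬p is T, p is T. ✓
d: ◇p ∨ ◇¬p is T, p is F. ✗
e: ◇p ∨ ◇¬p is T, p is F. ✗
Satisfying worlds: {a, c}.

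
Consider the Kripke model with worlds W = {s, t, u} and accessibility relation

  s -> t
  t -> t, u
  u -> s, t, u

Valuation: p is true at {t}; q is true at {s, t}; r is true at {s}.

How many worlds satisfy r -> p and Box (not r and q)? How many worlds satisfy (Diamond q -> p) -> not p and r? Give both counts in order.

For r -> p and Box (not r and q):
s: r is T, p and Box (not r and q) is F. ✗
t: r is F, p and Box (not r and q) is F. ✓
u: r is F, p and Box (not r and q) is F. ✓
— 2 worlds.
For (Diamond q -> p) -> not p and r:
s: Diamond q -> p is F, not p and r is T. ✓
t: Diamond q -> p is T, not p and r is F. ✗
u: Diamond q -> p is F, not p and r is F. ✓
— 2 worlds.

2 and 2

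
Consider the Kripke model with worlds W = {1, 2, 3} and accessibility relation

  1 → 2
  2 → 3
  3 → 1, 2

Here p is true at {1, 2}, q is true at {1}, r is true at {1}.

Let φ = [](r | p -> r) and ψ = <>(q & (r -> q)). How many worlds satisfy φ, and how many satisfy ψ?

For [](r | p -> r):
1: successors {2}; r | p -> r there: 2:F. ✗
2: successors {3}; r | p -> r there: 3:T. ✓
3: successors {1, 2}; r | p -> r there: 1:T, 2:F. ✗
— 1 world.
For <>(q & (r -> q)):
1: successors {2}; q & (r -> q) there: 2:F. ✗
2: successors {3}; q & (r -> q) there: 3:F. ✗
3: successors {1, 2}; q & (r -> q) there: 1:T, 2:F. ✓
— 1 world.

1 and 1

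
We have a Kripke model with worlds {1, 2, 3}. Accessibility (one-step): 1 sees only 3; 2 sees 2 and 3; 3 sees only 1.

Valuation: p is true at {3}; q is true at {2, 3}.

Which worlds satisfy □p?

1: successors {3}; p there: 3:T. ✓
2: successors {2, 3}; p there: 2:F, 3:T. ✗
3: successors {1}; p there: 1:F. ✗

{1}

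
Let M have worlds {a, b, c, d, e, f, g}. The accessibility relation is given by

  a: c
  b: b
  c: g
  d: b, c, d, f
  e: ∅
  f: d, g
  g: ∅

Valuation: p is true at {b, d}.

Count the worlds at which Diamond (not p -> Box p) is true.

4

a: successors {c}; not p -> Box p there: c:F. ✗
b: successors {b}; not p -> Box p there: b:T. ✓
c: successors {g}; not p -> Box p there: g:T. ✓
d: successors {b, c, d, f}; not p -> Box p there: b:T, c:F, d:T, f:F. ✓
e: no successors, so Diamond (not p -> Box p) fails. ✗
f: successors {d, g}; not p -> Box p there: d:T, g:T. ✓
g: no successors, so Diamond (not p -> Box p) fails. ✗
Satisfying worlds: {b, c, d, f}.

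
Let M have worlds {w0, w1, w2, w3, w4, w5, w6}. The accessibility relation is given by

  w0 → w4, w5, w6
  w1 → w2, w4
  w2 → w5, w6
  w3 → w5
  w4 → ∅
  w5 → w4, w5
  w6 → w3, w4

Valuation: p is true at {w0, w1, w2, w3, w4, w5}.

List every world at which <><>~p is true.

{w1}

w0: successors {w4, w5, w6}; <>~p there: w4:F, w5:F, w6:F. ✗
w1: successors {w2, w4}; <>~p there: w2:T, w4:F. ✓
w2: successors {w5, w6}; <>~p there: w5:F, w6:F. ✗
w3: successors {w5}; <>~p there: w5:F. ✗
w4: no successors, so <><>~p fails. ✗
w5: successors {w4, w5}; <>~p there: w4:F, w5:F. ✗
w6: successors {w3, w4}; <>~p there: w3:F, w4:F. ✗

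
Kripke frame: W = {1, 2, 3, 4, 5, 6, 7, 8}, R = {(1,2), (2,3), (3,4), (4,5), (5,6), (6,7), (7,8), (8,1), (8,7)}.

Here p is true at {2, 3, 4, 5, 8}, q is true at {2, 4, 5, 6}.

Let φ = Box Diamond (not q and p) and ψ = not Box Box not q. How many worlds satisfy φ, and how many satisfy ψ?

For Box Diamond (not q and p):
1: successors {2}; Diamond (not q and p) there: 2:T. ✓
2: successors {3}; Diamond (not q and p) there: 3:F. ✗
3: successors {4}; Diamond (not q and p) there: 4:F. ✗
4: successors {5}; Diamond (not q and p) there: 5:F. ✗
5: successors {6}; Diamond (not q and p) there: 6:F. ✗
6: successors {7}; Diamond (not q and p) there: 7:T. ✓
7: successors {8}; Diamond (not q and p) there: 8:F. ✗
8: successors {1, 7}; Diamond (not q and p) there: 1:F, 7:T. ✗
— 2 worlds.
For not Box Box not q:
1: Box Box not q is T. ✗
2: Box Box not q is F. ✓
3: Box Box not q is F. ✓
4: Box Box not q is F. ✓
5: Box Box not q is T. ✗
6: Box Box not q is T. ✗
7: Box Box not q is T. ✗
8: Box Box not q is F. ✓
— 4 worlds.

2 and 4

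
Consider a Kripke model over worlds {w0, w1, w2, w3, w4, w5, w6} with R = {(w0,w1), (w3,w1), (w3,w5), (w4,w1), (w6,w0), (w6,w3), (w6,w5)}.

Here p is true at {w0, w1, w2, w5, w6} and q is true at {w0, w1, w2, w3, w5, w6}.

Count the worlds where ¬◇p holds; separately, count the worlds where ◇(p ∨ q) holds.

For ¬◇p:
w0: ◇p is T. ✗
w1: ◇p is F. ✓
w2: ◇p is F. ✓
w3: ◇p is T. ✗
w4: ◇p is T. ✗
w5: ◇p is F. ✓
w6: ◇p is T. ✗
— 3 worlds.
For ◇(p ∨ q):
w0: successors {w1}; p ∨ q there: w1:T. ✓
w1: no successors, so ◇(p ∨ q) fails. ✗
w2: no successors, so ◇(p ∨ q) fails. ✗
w3: successors {w1, w5}; p ∨ q there: w1:T, w5:T. ✓
w4: successors {w1}; p ∨ q there: w1:T. ✓
w5: no successors, so ◇(p ∨ q) fails. ✗
w6: successors {w0, w3, w5}; p ∨ q there: w0:T, w3:T, w5:T. ✓
— 4 worlds.

3 and 4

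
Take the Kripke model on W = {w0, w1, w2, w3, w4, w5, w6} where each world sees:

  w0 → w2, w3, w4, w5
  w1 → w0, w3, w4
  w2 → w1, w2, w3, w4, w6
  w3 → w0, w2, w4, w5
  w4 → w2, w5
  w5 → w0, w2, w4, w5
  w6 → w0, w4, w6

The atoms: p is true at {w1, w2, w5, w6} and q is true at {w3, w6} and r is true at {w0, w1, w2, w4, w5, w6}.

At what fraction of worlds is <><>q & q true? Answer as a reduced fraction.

2/7

w0: <><>q is T, q is F. ✗
w1: <><>q is T, q is F. ✗
w2: <><>q is T, q is F. ✗
w3: <><>q is T, q is T. ✓
w4: <><>q is T, q is F. ✗
w5: <><>q is T, q is F. ✗
w6: <><>q is T, q is T. ✓
That's 2 of 7 worlds, so 2/7.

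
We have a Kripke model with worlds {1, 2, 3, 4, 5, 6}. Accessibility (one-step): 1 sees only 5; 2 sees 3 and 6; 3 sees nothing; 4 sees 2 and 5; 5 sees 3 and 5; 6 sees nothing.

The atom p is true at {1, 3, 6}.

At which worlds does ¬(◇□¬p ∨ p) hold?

{4}

1: ◇□¬p ∨ p is T. ✗
2: ◇□¬p ∨ p is T. ✗
3: ◇□¬p ∨ p is T. ✗
4: ◇□¬p ∨ p is F. ✓
5: ◇□¬p ∨ p is T. ✗
6: ◇□¬p ∨ p is T. ✗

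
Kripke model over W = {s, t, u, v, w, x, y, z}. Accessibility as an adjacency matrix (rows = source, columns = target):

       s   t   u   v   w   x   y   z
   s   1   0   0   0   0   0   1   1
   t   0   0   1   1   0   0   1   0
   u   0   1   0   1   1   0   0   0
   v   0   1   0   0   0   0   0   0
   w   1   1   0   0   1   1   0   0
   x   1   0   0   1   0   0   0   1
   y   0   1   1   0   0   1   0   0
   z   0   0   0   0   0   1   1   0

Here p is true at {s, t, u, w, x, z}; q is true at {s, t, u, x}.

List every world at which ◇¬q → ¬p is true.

{v, y}

s: ◇¬q is T, ¬p is F. ✗
t: ◇¬q is T, ¬p is F. ✗
u: ◇¬q is T, ¬p is F. ✗
v: ◇¬q is F, ¬p is T. ✓
w: ◇¬q is T, ¬p is F. ✗
x: ◇¬q is T, ¬p is F. ✗
y: ◇¬q is F, ¬p is T. ✓
z: ◇¬q is T, ¬p is F. ✗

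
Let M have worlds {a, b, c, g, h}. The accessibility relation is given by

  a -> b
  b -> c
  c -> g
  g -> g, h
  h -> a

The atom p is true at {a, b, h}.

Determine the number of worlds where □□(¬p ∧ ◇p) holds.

1

a: successors {b}; □(¬p ∧ ◇p) there: b:F. ✗
b: successors {c}; □(¬p ∧ ◇p) there: c:T. ✓
c: successors {g}; □(¬p ∧ ◇p) there: g:F. ✗
g: successors {g, h}; □(¬p ∧ ◇p) there: g:F, h:F. ✗
h: successors {a}; □(¬p ∧ ◇p) there: a:F. ✗
Satisfying worlds: {b}.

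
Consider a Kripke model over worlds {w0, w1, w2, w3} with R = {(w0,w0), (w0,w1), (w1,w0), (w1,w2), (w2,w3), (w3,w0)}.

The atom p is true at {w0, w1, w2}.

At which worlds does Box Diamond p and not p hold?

w0: Box Diamond p is T, not p is F. ✗
w1: Box Diamond p is F, not p is F. ✗
w2: Box Diamond p is T, not p is F. ✗
w3: Box Diamond p is T, not p is T. ✓

{w3}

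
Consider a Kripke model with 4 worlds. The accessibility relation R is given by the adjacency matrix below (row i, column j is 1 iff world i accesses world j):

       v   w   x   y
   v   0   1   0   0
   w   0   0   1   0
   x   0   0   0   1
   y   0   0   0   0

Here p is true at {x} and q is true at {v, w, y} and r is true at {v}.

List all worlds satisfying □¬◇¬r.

v: successors {w}; ¬◇¬r there: w:F. ✗
w: successors {x}; ¬◇¬r there: x:F. ✗
x: successors {y}; ¬◇¬r there: y:T. ✓
y: no successors, so □¬◇¬r holds vacuously. ✓

{x, y}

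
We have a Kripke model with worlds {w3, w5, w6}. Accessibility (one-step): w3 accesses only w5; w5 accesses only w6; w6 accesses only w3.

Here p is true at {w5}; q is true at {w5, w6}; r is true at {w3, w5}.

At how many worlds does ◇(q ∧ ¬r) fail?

2

w3: successors {w5}; q ∧ ¬r there: w5:F. ✗
w5: successors {w6}; q ∧ ¬r there: w6:T. ✓
w6: successors {w3}; q ∧ ¬r there: w3:F. ✗
Satisfying worlds: {w5}.
So ◇(q ∧ ¬r) fails at the other 2 worlds.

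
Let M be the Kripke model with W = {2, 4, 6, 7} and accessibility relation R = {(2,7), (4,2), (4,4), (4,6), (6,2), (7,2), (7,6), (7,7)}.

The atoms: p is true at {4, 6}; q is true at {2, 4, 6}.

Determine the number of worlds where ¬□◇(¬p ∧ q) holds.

2: □◇(¬p ∧ q) is T. ✗
4: □◇(¬p ∧ q) is F. ✓
6: □◇(¬p ∧ q) is F. ✓
7: □◇(¬p ∧ q) is F. ✓
Satisfying worlds: {4, 6, 7}.

3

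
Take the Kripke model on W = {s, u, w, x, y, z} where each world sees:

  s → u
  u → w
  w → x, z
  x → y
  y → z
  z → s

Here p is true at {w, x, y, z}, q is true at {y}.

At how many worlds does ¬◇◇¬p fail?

s: ◇◇¬p is F. ✓
u: ◇◇¬p is F. ✓
w: ◇◇¬p is T. ✗
x: ◇◇¬p is F. ✓
y: ◇◇¬p is T. ✗
z: ◇◇¬p is T. ✗
Satisfying worlds: {s, u, x}.
So ¬◇◇¬p fails at the other 3 worlds.

3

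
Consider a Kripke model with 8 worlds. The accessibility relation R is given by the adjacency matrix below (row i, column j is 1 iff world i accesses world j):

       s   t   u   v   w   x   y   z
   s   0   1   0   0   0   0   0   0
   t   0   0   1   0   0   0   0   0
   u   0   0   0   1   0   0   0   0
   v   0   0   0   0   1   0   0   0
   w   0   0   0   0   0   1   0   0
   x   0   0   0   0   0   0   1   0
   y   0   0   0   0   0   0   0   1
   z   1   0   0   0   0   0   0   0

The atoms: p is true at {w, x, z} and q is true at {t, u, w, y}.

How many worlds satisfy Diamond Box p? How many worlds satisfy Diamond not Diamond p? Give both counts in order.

3 and 5

For Diamond Box p:
s: successors {t}; Box p there: t:F. ✗
t: successors {u}; Box p there: u:F. ✗
u: successors {v}; Box p there: v:T. ✓
v: successors {w}; Box p there: w:T. ✓
w: successors {x}; Box p there: x:F. ✗
x: successors {y}; Box p there: y:T. ✓
y: successors {z}; Box p there: z:F. ✗
z: successors {s}; Box p there: s:F. ✗
— 3 worlds.
For Diamond not Diamond p:
s: successors {t}; not Diamond p there: t:T. ✓
t: successors {u}; not Diamond p there: u:T. ✓
u: successors {v}; not Diamond p there: v:F. ✗
v: successors {w}; not Diamond p there: w:F. ✗
w: successors {x}; not Diamond p there: x:T. ✓
x: successors {y}; not Diamond p there: y:F. ✗
y: successors {z}; not Diamond p there: z:T. ✓
z: successors {s}; not Diamond p there: s:T. ✓
— 5 worlds.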